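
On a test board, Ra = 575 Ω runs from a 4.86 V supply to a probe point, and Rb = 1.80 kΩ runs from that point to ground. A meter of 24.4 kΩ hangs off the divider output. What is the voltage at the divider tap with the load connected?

The load sits in parallel with Rb: Rb‖R_L = (1800 × 24400) / (1800 + 24400) = 1676 Ω.
V_out = 4.86 × 1676 / (575 + 1676) = 4.86 × 1676/2251 = 3.62 V.

V_out ≈ 3.62 V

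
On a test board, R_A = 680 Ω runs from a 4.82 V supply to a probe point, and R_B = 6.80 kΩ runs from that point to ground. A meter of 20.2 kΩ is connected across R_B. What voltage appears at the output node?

The load sits in parallel with R_B: R_B‖R_L = (6800 × 20200) / (6800 + 20200) = 5087 Ω.
V_out = 4.82 × 5087 / (680 + 5087) = 4.82 × 5087/5767 = 4.25 V.
(Unloaded it would have been 4.38 V.)

V_out ≈ 4.25 V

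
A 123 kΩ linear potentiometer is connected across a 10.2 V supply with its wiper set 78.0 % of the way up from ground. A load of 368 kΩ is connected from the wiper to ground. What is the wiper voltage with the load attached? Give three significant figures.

V ≈ 7.52 V

The wiper splits the pot into (1−α)R = 27.06 kΩ above and αR = 95.94 kΩ below.
Lower section ‖ load = 76.10 kΩ.
V_wiper = 10.2 × 76.10/(27.06 + 76.10) = 7.52 V.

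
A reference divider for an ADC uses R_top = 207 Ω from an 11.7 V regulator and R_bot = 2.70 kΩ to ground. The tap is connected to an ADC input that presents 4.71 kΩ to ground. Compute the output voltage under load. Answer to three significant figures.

The load sits in parallel with R_bot: R_bot‖R_L = (2700 × 4710) / (2700 + 4710) = 1716 Ω.
V_out = 11.7 × 1716 / (207 + 1716) = 11.7 × 1716/1923 = 10.4 V.

V_out ≈ 10.4 V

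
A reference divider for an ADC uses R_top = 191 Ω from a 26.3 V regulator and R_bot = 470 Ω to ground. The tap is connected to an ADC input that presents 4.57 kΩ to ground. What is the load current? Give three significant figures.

R_bot‖R_L = 426.2 Ω; V_out = 26.3 × 426.2/617.2 = 18.16 V.
I_L = V_out / R_L = 18.16 / 4.57 kΩ = 3.97 mA.

I_L ≈ 3.97 mA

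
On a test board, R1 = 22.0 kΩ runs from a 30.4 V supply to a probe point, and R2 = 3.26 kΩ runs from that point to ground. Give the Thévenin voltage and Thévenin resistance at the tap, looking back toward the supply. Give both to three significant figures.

V_th = 3.92 V, R_th = 2.84 kΩ

V_th is the open-circuit tap voltage: 30.4 × 3.26/(22.0 + 3.26) = 3.92 V.
With the supply zeroed, R1 and R2 appear in parallel from the tap: R_th = R1‖R2 = (22.0 × 3.26)/25.26 = 2.84 kΩ.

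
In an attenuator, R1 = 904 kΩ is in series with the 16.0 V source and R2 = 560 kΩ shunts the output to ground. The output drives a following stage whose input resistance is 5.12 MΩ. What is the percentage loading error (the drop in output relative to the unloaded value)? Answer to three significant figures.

6.33 %

The divider's output (Thévenin) resistance is R1‖R2 = 345.8 kΩ.
Fractional drop under load = R_th/(R_th + R_L) = 345.8 / (345.8 + 5120) = 0.06326.
So the output falls by 6.33 %.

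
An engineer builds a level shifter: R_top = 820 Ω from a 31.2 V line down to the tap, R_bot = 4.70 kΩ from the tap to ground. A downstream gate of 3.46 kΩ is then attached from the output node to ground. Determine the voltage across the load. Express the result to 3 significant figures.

The load sits in parallel with R_bot: R_bot‖R_L = (4700 × 3460) / (4700 + 3460) = 1993 Ω.
V_out = 31.2 × 1993 / (820 + 1993) = 31.2 × 1993/2813 = 22.1 V.

V_out ≈ 22.1 V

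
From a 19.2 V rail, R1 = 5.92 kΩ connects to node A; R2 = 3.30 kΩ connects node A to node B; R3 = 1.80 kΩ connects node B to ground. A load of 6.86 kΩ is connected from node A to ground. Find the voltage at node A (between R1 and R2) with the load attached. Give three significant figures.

V ≈ 6.35 V

Below node A the series string R2+R3 = 5.100 kΩ sits in parallel with the 6.86 kΩ load: 2.925 kΩ.
V_A = 19.2 × 2.925/(5.92 + 2.925) = 6.35 V.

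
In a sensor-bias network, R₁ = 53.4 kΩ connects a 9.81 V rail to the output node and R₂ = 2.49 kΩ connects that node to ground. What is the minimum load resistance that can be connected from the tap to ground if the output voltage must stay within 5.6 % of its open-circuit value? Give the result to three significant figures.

Output resistance R_th = R₁‖R₂ = (53.4 × 2.49)/55.89 = 2.379 kΩ.
The fractional drop is R_th/(R_th + R_L); requiring this ≤ 0.0560 gives R_L ≥ R_th(1/0.0560 − 1) = 2.379 × 16.86 = 40.1 kΩ.

R_L(min) ≈ 40.1 kΩ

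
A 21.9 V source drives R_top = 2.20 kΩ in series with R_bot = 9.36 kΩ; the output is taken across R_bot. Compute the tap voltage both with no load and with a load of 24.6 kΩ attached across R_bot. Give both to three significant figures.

Open-circuit: V = 21.9 × 9.36/(2.20 + 9.36) = 17.7 V.
With the load, R_bot becomes R_bot‖R_L = 6.780 kΩ, so V = 21.9 × 6.780/8.980 = 16.5 V.

Unloaded: 17.7 V; loaded: 16.5 V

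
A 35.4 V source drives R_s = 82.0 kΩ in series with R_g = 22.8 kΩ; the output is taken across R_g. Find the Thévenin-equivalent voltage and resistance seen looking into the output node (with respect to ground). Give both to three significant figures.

V_th is the open-circuit tap voltage: 35.4 × 22.8/(82.0 + 22.8) = 7.70 V.
With the supply zeroed, R_s and R_g appear in parallel from the tap: R_th = R_s‖R_g = (82.0 × 22.8)/104.8 = 17.8 kΩ.

V_th = 7.70 V, R_th = 17.8 kΩ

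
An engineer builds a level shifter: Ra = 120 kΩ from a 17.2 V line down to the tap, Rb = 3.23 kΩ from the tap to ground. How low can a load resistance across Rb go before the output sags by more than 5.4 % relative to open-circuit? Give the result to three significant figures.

R_L(min) ≈ 55.1 kΩ

Output resistance R_th = Ra‖Rb = (120 × 3.23)/123.2 = 3.145 kΩ.
The fractional drop is R_th/(R_th + R_L); requiring this ≤ 0.0540 gives R_L ≥ R_th(1/0.0540 − 1) = 3.145 × 17.52 = 55.1 kΩ.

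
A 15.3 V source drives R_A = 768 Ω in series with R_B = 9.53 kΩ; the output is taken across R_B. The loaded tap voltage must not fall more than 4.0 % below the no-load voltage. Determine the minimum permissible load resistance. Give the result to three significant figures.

Output resistance R_th = R_A‖R_B = (768 × 9530)/10300 = 710.7 Ω.
The fractional drop is R_th/(R_th + R_L); requiring this ≤ 0.0400 gives R_L ≥ R_th(1/0.0400 − 1) = 710.7 × 24.00 = 17.1 kΩ.

R_L(min) ≈ 17.1 kΩ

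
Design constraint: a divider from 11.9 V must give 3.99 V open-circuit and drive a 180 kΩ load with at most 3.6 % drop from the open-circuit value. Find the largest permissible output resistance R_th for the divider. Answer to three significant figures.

R_th ≤ 6.72 kΩ

Loading drop = R_th/(R_th + R_L) ≤ 0.0360, so R_th ≤ R_L · ε/(1−ε) = 180 kΩ × 0.0360/0.9640 = 6.72 kΩ.
(Any R1, R2 with R2/(R1+R2) = 0.335 and R1‖R2 ≤ 6.72 kΩ will meet the spec.)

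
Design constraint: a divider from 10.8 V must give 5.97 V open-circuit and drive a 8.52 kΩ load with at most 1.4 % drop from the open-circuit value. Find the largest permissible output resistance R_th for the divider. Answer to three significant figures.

R_th ≤ 121 Ω

Loading drop = R_th/(R_th + R_L) ≤ 0.0140, so R_th ≤ R_L · ε/(1−ε) = 8.52 kΩ × 0.0140/0.9860 = 121 Ω.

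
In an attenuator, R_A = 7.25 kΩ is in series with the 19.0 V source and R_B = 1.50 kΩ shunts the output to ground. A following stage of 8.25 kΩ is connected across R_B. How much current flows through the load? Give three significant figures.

I_L ≈ 0.343 mA

R_B‖R_L = 1.269 kΩ; V_out = 19.0 × 1.269/8.519 = 2.831 V.
I_L = V_out / R_L = 2.831 / 8.25 kΩ = 0.343 mA.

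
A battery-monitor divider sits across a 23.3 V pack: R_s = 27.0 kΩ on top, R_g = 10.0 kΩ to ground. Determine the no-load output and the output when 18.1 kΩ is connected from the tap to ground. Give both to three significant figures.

Open-circuit: V = 23.3 × 10.0/(27.0 + 10.0) = 6.30 V.
With the load, R_g becomes R_g‖R_L = 6.441 kΩ, so V = 23.3 × 6.441/33.44 = 4.49 V.

Unloaded: 6.30 V; loaded: 4.49 V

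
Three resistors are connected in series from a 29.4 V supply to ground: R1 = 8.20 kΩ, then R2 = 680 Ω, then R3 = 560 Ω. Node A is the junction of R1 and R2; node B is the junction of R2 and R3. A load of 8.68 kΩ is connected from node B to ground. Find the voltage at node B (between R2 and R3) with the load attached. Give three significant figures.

V ≈ 1.64 V

At node B, R3 is in parallel with the load: R3‖R_L = 526.1 Ω.
Below node A the resistance is R2 + (R3‖R_L) = 1206 Ω, so V_A = 29.4 × 1206/9406 = 3.770 V.
Then V_B = V_A × (R3‖R_L)/(R2 + R3‖R_L) = 3.770 × 526.1/1206 = 1.64 V.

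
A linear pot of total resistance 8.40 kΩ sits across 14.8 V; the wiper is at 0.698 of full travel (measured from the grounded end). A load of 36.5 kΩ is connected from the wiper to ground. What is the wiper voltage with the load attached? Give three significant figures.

The wiper splits the pot into (1−α)R = 2.537 kΩ above and αR = 5.863 kΩ below.
Lower section ‖ load = 5.052 kΩ.
V_wiper = 14.8 × 5.052/(2.537 + 5.052) = 9.85 V.

V ≈ 9.85 V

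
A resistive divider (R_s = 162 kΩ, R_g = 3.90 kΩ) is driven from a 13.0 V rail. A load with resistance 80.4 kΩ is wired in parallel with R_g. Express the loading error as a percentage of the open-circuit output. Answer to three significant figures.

4.52 %

The divider's output (Thévenin) resistance is R_s‖R_g = 3.808 kΩ.
Fractional drop under load = R_th/(R_th + R_L) = 3.808 / (3.808 + 80.4) = 0.04522.
So the output falls by 4.52 %.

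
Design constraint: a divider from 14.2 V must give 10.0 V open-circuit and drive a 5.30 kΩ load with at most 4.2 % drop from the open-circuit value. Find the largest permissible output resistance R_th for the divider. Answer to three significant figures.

R_th ≤ 232 Ω

Loading drop = R_th/(R_th + R_L) ≤ 0.0420, so R_th ≤ R_L · ε/(1−ε) = 5.30 kΩ × 0.0420/0.9580 = 232 Ω.
(Any R1, R2 with R2/(R1+R2) = 0.704 and R1‖R2 ≤ 232 Ω will meet the spec.)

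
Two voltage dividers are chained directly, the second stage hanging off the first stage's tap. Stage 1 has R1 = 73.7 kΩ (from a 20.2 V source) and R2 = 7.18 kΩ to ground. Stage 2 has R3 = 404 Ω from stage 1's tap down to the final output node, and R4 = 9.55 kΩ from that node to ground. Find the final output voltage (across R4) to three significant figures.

Stage 2 presents R3+R4 = 9954 Ω as a load on stage 1's tap.
Stage 1's lower leg becomes R2‖(R3+R4) = 4171 Ω, so V_mid = 20.2 × 4171/77870 = 1.082 V.
Stage 2 is itself unloaded: V_out = V_mid × R4/(R3+R4) = 1.082 × 9550/9954 = 1.04 V.

V_out ≈ 1.04 V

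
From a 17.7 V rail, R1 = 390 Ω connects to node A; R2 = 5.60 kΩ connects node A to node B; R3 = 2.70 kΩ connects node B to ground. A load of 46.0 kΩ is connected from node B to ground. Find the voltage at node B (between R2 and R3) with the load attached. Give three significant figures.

V ≈ 5.29 V

At node B, R3 is in parallel with the load: R3‖R_L = 2550 Ω.
Below node A the resistance is R2 + (R3‖R_L) = 8150 Ω, so V_A = 17.7 × 8150/8540 = 16.89 V.
Then V_B = V_A × (R3‖R_L)/(R2 + R3‖R_L) = 16.89 × 2550/8150 = 5.29 V.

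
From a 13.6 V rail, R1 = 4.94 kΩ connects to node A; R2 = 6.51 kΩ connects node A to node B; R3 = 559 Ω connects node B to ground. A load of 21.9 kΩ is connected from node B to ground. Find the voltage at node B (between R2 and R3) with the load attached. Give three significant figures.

V ≈ 0.618 V

At node B, R3 is in parallel with the load: R3‖R_L = 545.1 Ω.
Below node A the resistance is R2 + (R3‖R_L) = 7055 Ω, so V_A = 13.6 × 7055/12000 = 7.999 V.
Then V_B = V_A × (R3‖R_L)/(R2 + R3‖R_L) = 7.999 × 545.1/7055 = 0.618 V.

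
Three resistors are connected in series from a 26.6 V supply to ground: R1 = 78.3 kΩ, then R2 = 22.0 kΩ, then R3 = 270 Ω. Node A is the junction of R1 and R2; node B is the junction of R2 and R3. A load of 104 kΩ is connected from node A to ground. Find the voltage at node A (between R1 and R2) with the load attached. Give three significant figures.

V ≈ 5.05 V

Below node A the series string R2+R3 = 22270 Ω sits in parallel with the 104000 Ω load: 18340 Ω.
V_A = 26.6 × 18340/(78300 + 18340) = 5.05 V.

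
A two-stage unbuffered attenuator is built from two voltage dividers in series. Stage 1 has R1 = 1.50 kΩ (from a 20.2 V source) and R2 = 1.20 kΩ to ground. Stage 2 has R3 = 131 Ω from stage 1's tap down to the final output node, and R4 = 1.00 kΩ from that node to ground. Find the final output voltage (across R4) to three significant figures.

Stage 2 presents R3+R4 = 1131 Ω as a load on stage 1's tap.
Stage 1's lower leg becomes R2‖(R3+R4) = 582.2 Ω, so V_mid = 20.2 × 582.2/2082 = 5.648 V.
Stage 2 is itself unloaded: V_out = V_mid × R4/(R3+R4) = 5.648 × 1000/1131 = 4.99 V.

V_out ≈ 4.99 V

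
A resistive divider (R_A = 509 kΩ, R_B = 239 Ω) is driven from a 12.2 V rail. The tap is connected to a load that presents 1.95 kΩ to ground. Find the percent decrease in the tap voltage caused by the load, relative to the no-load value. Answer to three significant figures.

10.9 %

Unloaded V = 12.2 × 239/509200 = 0.0057258 V.
Loaded: R_B‖R_L = 212.9 Ω, giving V = 12.2 × 212.9/509200 = 0.0051009 V.
Drop = (0.0057258 − 0.0051009) / 0.0057258 = 10.9 %.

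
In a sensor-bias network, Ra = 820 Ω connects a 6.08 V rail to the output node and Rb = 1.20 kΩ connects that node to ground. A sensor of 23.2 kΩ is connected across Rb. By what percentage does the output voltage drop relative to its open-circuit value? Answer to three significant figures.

2.06 %

The divider's output (Thévenin) resistance is Ra‖Rb = 487.1 Ω.
Fractional drop under load = R_th/(R_th + R_L) = 487.1 / (487.1 + 23200) = 0.02057.
So the output falls by 2.06 %.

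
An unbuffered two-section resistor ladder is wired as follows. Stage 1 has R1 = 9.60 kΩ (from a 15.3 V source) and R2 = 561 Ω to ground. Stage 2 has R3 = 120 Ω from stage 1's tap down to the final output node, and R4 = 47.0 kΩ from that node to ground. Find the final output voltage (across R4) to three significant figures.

V_out ≈ 0.833 V

Stage 2 presents R3+R4 = 47120 Ω as a load on stage 1's tap.
Stage 1's lower leg becomes R2‖(R3+R4) = 554.4 Ω, so V_mid = 15.3 × 554.4/10150 = 0.8353 V.
Stage 2 is itself unloaded: V_out = V_mid × R4/(R3+R4) = 0.8353 × 47000/47120 = 0.833 V.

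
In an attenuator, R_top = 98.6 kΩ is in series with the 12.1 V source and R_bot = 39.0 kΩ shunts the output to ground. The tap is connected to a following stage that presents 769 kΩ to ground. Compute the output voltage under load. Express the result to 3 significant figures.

V_out ≈ 3.31 V

The load sits in parallel with R_bot: R_bot‖R_L = (39.0 × 769) / (39.0 + 769) = 37.12 kΩ.
V_out = 12.1 × 37.12 / (98.6 + 37.12) = 12.1 × 37.12/135.7 = 3.31 V.
(Unloaded it would have been 3.43 V.)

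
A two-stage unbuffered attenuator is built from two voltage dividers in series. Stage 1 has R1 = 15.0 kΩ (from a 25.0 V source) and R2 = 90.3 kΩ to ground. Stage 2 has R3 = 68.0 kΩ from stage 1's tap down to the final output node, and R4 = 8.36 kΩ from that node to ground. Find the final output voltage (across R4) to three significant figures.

V_out ≈ 2.01 V

Stage 2 presents R3+R4 = 76.36 kΩ as a load on stage 1's tap.
Stage 1's lower leg becomes R2‖(R3+R4) = 41.37 kΩ, so V_mid = 25.0 × 41.37/56.37 = 18.35 V.
Stage 2 is itself unloaded: V_out = V_mid × R4/(R3+R4) = 18.35 × 8.36/76.36 = 2.01 V.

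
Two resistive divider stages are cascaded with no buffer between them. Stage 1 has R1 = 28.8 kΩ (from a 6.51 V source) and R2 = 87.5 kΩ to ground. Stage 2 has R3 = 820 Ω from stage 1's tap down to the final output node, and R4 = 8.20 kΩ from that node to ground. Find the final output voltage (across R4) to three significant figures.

V_out ≈ 1.31 V

Stage 2 presents R3+R4 = 9020 Ω as a load on stage 1's tap.
Stage 1's lower leg becomes R2‖(R3+R4) = 8177 Ω, so V_mid = 6.51 × 8177/36980 = 1.440 V.
Stage 2 is itself unloaded: V_out = V_mid × R4/(R3+R4) = 1.440 × 8200/9020 = 1.31 V.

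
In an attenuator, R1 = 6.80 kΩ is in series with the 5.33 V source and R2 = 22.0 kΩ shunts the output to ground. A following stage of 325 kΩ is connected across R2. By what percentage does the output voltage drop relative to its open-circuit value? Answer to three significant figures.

1.57 %

The divider's output (Thévenin) resistance is R1‖R2 = 5.194 kΩ.
Fractional drop under load = R_th/(R_th + R_L) = 5.194 / (5.194 + 325) = 0.01573.
So the output falls by 1.57 %.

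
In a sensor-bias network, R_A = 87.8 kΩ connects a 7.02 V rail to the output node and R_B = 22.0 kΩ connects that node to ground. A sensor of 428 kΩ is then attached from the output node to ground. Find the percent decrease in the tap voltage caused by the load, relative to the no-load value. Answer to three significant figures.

3.95 %

The divider's output (Thévenin) resistance is R_A‖R_B = 17.59 kΩ.
Fractional drop under load = R_th/(R_th + R_L) = 17.59 / (17.59 + 428) = 0.03948.
So the output falls by 3.95 %.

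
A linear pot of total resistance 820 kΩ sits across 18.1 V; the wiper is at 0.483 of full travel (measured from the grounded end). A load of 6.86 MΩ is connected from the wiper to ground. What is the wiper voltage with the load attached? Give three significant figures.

V ≈ 8.49 V

The wiper splits the pot into (1−α)R = 423.9 kΩ above and αR = 396.1 kΩ below.
Lower section ‖ load = 374.4 kΩ.
V_wiper = 18.1 × 374.4/(423.9 + 374.4) = 8.49 V.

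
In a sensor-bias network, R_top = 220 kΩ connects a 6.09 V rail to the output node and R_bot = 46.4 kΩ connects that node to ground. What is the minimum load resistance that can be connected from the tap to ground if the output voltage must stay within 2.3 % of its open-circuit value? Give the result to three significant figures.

R_L(min) ≈ 1.63 MΩ

Output resistance R_th = R_top‖R_bot = (220 × 46.4)/266.4 = 38.32 kΩ.
The fractional drop is R_th/(R_th + R_L); requiring this ≤ 0.0230 gives R_L ≥ R_th(1/0.0230 − 1) = 38.32 × 42.48 = 1.63 MΩ.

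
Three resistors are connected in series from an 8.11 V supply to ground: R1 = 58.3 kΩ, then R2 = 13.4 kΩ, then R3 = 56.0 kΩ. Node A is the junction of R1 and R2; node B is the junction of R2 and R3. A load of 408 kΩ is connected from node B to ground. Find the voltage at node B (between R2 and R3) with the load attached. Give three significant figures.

At node B, R3 is in parallel with the load: R3‖R_L = 49.24 kΩ.
Below node A the resistance is R2 + (R3‖R_L) = 62.64 kΩ, so V_A = 8.11 × 62.64/120.9 = 4.201 V.
Then V_B = V_A × (R3‖R_L)/(R2 + R3‖R_L) = 4.201 × 49.24/62.64 = 3.30 V.

V ≈ 3.30 V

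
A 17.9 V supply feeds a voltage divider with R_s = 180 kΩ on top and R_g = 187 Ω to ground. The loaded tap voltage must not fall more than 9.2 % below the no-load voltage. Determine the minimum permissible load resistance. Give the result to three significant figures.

R_L(min) ≈ 1.84 kΩ

Output resistance R_th = R_s‖R_g = (180000 × 187)/180200 = 186.8 Ω.
The fractional drop is R_th/(R_th + R_L); requiring this ≤ 0.0920 gives R_L ≥ R_th(1/0.0920 − 1) = 186.8 × 9.870 = 1.84 kΩ.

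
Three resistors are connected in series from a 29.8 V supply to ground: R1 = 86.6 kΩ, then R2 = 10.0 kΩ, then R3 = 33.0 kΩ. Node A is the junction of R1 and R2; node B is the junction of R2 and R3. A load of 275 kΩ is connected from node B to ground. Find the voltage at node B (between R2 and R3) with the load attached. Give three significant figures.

V ≈ 6.96 V

At node B, R3 is in parallel with the load: R3‖R_L = 29.46 kΩ.
Below node A the resistance is R2 + (R3‖R_L) = 39.46 kΩ, so V_A = 29.8 × 39.46/126.1 = 9.329 V.
Then V_B = V_A × (R3‖R_L)/(R2 + R3‖R_L) = 9.329 × 29.46/39.46 = 6.96 V.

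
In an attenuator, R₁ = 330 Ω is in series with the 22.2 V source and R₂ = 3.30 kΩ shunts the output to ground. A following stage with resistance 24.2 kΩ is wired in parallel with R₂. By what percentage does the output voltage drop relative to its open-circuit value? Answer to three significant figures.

1.22 %

The divider's output (Thévenin) resistance is R₁‖R₂ = 300.0 Ω.
Fractional drop under load = R_th/(R_th + R_L) = 300.0 / (300.0 + 24200) = 0.01224.
So the output falls by 1.22 %.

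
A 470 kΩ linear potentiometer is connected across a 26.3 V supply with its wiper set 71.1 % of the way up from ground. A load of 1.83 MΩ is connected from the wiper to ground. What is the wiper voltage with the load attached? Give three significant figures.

V ≈ 17.8 V

The wiper splits the pot into (1−α)R = 135.8 kΩ above and αR = 334.2 kΩ below.
Lower section ‖ load = 282.6 kΩ.
V_wiper = 26.3 × 282.6/(135.8 + 282.6) = 17.8 V.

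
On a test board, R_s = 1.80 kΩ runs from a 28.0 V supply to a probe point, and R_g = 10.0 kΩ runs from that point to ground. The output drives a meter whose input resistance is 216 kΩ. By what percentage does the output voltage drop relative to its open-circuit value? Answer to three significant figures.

0.701 %

The divider's output (Thévenin) resistance is R_s‖R_g = 1.525 kΩ.
Fractional drop under load = R_th/(R_th + R_L) = 1.525 / (1.525 + 216) = 0.007013.
So the output falls by 0.701 %.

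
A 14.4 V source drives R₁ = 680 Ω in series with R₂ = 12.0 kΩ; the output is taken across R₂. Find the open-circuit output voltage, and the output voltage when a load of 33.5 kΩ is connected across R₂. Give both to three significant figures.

Unloaded: 13.6 V; loaded: 13.4 V

Open-circuit: V = 14.4 × 12000/(680 + 12000) = 13.6 V.
With the load, R₂ becomes R₂‖R_L = 8835 Ω, so V = 14.4 × 8835/9515 = 13.4 V.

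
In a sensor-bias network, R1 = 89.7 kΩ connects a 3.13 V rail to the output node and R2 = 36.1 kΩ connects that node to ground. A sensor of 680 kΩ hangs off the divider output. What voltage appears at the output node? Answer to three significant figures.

The load sits in parallel with R2: R2‖R_L = (36.1 × 680) / (36.1 + 680) = 34.28 kΩ.
V_out = 3.13 × 34.28 / (89.7 + 34.28) = 3.13 × 34.28/124.0 = 0.865 V.

V_out ≈ 0.865 V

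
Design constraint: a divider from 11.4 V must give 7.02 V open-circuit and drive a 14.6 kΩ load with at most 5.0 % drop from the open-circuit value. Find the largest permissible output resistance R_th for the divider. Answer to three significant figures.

R_th ≤ 768 Ω

Loading drop = R_th/(R_th + R_L) ≤ 0.0500, so R_th ≤ R_L · ε/(1−ε) = 14.6 kΩ × 0.0500/0.9500 = 768 Ω.
(Any R1, R2 with R2/(R1+R2) = 0.616 and R1‖R2 ≤ 768 Ω will meet the spec.)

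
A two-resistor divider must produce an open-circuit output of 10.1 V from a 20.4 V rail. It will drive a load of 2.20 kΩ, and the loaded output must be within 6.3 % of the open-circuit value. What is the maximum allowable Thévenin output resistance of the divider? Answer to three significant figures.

Loading drop = R_th/(R_th + R_L) ≤ 0.0630, so R_th ≤ R_L · ε/(1−ε) = 2.20 kΩ × 0.0630/0.9370 = 148 Ω.

R_th ≤ 148 Ω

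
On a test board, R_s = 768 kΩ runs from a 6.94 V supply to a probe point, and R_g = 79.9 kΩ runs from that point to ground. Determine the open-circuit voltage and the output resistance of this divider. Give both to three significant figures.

V_th is the open-circuit tap voltage: 6.94 × 79.9/(768 + 79.9) = 0.654 V.
With the supply zeroed, R_s and R_g appear in parallel from the tap: R_th = R_s‖R_g = (768 × 79.9)/847.9 = 72.4 kΩ.

V_th = 0.654 V, R_th = 72.4 kΩ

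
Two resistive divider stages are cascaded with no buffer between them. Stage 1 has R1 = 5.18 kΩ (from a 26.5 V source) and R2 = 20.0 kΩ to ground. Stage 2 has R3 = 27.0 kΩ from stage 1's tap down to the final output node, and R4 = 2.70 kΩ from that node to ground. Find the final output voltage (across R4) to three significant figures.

Stage 2 presents R3+R4 = 29.70 kΩ as a load on stage 1's tap.
Stage 1's lower leg becomes R2‖(R3+R4) = 11.95 kΩ, so V_mid = 26.5 × 11.95/17.13 = 18.49 V.
Stage 2 is itself unloaded: V_out = V_mid × R4/(R3+R4) = 18.49 × 2.70/29.70 = 1.68 V.

V_out ≈ 1.68 V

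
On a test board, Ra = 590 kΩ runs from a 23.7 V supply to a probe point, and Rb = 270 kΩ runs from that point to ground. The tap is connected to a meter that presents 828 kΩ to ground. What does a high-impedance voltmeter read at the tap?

The load sits in parallel with Rb: Rb‖R_L = (270 × 828) / (270 + 828) = 203.6 kΩ.
V_out = 23.7 × 203.6 / (590 + 203.6) = 23.7 × 203.6/793.6 = 6.08 V.

V_out ≈ 6.08 V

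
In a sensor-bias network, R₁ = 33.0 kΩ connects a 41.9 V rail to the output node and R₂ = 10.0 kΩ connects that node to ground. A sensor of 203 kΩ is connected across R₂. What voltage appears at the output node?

V_out ≈ 9.39 V

The load sits in parallel with R₂: R₂‖R_L = (10.0 × 203) / (10.0 + 203) = 9.531 kΩ.
V_out = 41.9 × 9.531 / (33.0 + 9.531) = 41.9 × 9.531/42.53 = 9.39 V.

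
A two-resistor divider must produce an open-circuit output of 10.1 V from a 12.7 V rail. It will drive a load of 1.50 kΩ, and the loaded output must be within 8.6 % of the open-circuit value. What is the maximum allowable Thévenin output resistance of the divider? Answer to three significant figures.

Loading drop = R_th/(R_th + R_L) ≤ 0.0860, so R_th ≤ R_L · ε/(1−ε) = 1.50 kΩ × 0.0860/0.9140 = 141 Ω.
(Any R1, R2 with R2/(R1+R2) = 0.795 and R1‖R2 ≤ 141 Ω will meet the spec.)

R_th ≤ 141 Ω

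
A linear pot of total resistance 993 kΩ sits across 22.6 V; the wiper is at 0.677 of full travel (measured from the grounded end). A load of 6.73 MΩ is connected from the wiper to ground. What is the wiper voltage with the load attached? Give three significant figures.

V ≈ 14.8 V

The wiper splits the pot into (1−α)R = 320.7 kΩ above and αR = 672.3 kΩ below.
Lower section ‖ load = 611.2 kΩ.
V_wiper = 22.6 × 611.2/(320.7 + 611.2) = 14.8 V.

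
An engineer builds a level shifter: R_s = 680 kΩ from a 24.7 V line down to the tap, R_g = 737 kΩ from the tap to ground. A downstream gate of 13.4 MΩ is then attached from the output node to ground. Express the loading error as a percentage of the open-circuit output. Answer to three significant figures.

2.57 %

The divider's output (Thévenin) resistance is R_s‖R_g = 353.7 kΩ.
Fractional drop under load = R_th/(R_th + R_L) = 353.7 / (353.7 + 13400) = 0.02572.
So the output falls by 2.57 %.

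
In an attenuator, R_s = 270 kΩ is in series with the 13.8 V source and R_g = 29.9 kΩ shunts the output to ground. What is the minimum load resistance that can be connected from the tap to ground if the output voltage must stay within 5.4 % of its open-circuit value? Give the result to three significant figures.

R_L(min) ≈ 472 kΩ

Output resistance R_th = R_s‖R_g = (270 × 29.9)/299.9 = 26.92 kΩ.
The fractional drop is R_th/(R_th + R_L); requiring this ≤ 0.0540 gives R_L ≥ R_th(1/0.0540 − 1) = 26.92 × 17.52 = 472 kΩ.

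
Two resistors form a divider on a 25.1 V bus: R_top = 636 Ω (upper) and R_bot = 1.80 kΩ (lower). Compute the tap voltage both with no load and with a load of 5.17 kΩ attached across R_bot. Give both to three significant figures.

Open-circuit: V = 25.1 × 1800/(636 + 1800) = 18.5 V.
With the load, R_bot becomes R_bot‖R_L = 1335 Ω, so V = 25.1 × 1335/1971 = 17.0 V.

Unloaded: 18.5 V; loaded: 17.0 V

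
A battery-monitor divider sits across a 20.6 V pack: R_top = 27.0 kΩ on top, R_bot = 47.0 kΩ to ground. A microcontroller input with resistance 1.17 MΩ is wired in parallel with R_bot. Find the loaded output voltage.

The load sits in parallel with R_bot: R_bot‖R_L = (47.0 × 1170) / (47.0 + 1170) = 45.18 kΩ.
V_out = 20.6 × 45.18 / (27.0 + 45.18) = 20.6 × 45.18/72.18 = 12.9 V.

V_out ≈ 12.9 V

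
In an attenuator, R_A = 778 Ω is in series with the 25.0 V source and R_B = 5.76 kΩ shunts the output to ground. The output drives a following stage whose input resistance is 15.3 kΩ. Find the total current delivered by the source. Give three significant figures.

R_B‖R_L = 4185 Ω, so the source sees R_A + R_B‖R_L = 4963 Ω.
I = 25.0 V / 4963 Ω = 5.04 mA.

I ≈ 5.04 mA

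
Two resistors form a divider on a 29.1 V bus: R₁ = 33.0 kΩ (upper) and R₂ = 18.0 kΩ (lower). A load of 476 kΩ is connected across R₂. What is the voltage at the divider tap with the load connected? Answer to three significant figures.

The load sits in parallel with R₂: R₂‖R_L = (18.0 × 476) / (18.0 + 476) = 17.34 kΩ.
V_out = 29.1 × 17.34 / (33.0 + 17.34) = 29.1 × 17.34/50.34 = 10.0 V.

V_out ≈ 10.0 V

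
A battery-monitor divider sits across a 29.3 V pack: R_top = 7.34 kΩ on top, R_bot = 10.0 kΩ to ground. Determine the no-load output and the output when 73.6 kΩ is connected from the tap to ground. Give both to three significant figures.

Open-circuit: V = 29.3 × 10.0/(7.34 + 10.0) = 16.9 V.
With the load, R_bot becomes R_bot‖R_L = 8.804 kΩ, so V = 29.3 × 8.804/16.14 = 16.0 V.

Unloaded: 16.9 V; loaded: 16.0 V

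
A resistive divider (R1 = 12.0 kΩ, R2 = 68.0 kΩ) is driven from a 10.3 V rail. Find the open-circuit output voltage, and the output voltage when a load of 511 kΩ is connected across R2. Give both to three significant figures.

Open-circuit: V = 10.3 × 68.0/(12.0 + 68.0) = 8.76 V.
With the load, R2 becomes R2‖R_L = 60.01 kΩ, so V = 10.3 × 60.01/72.01 = 8.58 V.

Unloaded: 8.76 V; loaded: 8.58 V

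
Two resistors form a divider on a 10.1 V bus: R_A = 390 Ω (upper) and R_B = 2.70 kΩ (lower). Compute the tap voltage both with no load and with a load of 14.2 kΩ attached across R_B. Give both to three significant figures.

Open-circuit: V = 10.1 × 2700/(390 + 2700) = 8.83 V.
With the load, R_B becomes R_B‖R_L = 2269 Ω, so V = 10.1 × 2269/2659 = 8.62 V.

Unloaded: 8.83 V; loaded: 8.62 V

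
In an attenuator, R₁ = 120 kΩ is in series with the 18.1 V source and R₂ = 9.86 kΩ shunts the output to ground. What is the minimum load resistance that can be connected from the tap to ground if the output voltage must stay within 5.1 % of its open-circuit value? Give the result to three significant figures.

R_L(min) ≈ 170 kΩ

Output resistance R_th = R₁‖R₂ = (120 × 9.86)/129.9 = 9.111 kΩ.
The fractional drop is R_th/(R_th + R_L); requiring this ≤ 0.0510 gives R_L ≥ R_th(1/0.0510 − 1) = 9.111 × 18.61 = 170 kΩ.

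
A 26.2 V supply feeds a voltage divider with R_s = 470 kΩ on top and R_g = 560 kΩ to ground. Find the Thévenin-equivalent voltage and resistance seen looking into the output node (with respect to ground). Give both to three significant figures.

V_th = 14.2 V, R_th = 256 kΩ

V_th is the open-circuit tap voltage: 26.2 × 560/(470 + 560) = 14.2 V.
With the supply zeroed, R_s and R_g appear in parallel from the tap: R_th = R_s‖R_g = (470 × 560)/1030 = 256 kΩ.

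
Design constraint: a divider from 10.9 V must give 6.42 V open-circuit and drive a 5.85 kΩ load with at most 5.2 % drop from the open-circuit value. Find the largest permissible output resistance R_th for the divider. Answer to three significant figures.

Loading drop = R_th/(R_th + R_L) ≤ 0.0520, so R_th ≤ R_L · ε/(1−ε) = 5.85 kΩ × 0.0520/0.9480 = 321 Ω.

R_th ≤ 321 Ω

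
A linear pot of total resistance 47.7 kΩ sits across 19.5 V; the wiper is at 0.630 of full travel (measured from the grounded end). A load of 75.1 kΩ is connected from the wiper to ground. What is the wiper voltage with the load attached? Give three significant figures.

The wiper splits the pot into (1−α)R = 17.65 kΩ above and αR = 30.05 kΩ below.
Lower section ‖ load = 21.46 kΩ.
V_wiper = 19.5 × 21.46/(17.65 + 21.46) = 10.7 V.

V ≈ 10.7 V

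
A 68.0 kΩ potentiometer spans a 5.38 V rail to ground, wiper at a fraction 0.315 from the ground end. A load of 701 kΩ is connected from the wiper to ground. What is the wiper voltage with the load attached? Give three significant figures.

V ≈ 1.66 V

The wiper splits the pot into (1−α)R = 46.58 kΩ above and αR = 21.42 kΩ below.
Lower section ‖ load = 20.78 kΩ.
V_wiper = 5.38 × 20.78/(46.58 + 20.78) = 1.66 V.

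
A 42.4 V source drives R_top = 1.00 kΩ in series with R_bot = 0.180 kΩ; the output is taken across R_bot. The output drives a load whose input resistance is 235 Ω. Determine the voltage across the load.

The load sits in parallel with R_bot: R_bot‖R_L = (180 × 235) / (180 + 235) = 101.9 Ω.
V_out = 42.4 × 101.9 / (1000 + 101.9) = 42.4 × 101.9/1102 = 3.92 V.

V_out ≈ 3.92 V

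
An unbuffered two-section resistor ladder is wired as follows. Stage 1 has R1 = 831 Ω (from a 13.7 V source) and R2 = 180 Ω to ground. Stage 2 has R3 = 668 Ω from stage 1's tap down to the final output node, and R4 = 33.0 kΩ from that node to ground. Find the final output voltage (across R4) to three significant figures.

Stage 2 presents R3+R4 = 33670 Ω as a load on stage 1's tap.
Stage 1's lower leg becomes R2‖(R3+R4) = 179.0 Ω, so V_mid = 13.7 × 179.0/1010 = 2.428 V.
Stage 2 is itself unloaded: V_out = V_mid × R4/(R3+R4) = 2.428 × 33000/33670 = 2.38 V.

V_out ≈ 2.38 V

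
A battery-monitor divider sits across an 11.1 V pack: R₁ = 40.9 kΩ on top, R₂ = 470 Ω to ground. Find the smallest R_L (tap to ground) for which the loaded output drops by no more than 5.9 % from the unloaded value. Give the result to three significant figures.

Output resistance R_th = R₁‖R₂ = (40900 × 470)/41370 = 464.7 Ω.
The fractional drop is R_th/(R_th + R_L); requiring this ≤ 0.0590 gives R_L ≥ R_th(1/0.0590 − 1) = 464.7 × 15.95 = 7.41 kΩ.

R_L(min) ≈ 7.41 kΩ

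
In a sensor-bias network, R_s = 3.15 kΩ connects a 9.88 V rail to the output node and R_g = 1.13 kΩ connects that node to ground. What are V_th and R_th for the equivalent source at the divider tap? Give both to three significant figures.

V_th = 2.61 V, R_th = 832 Ω

V_th is the open-circuit tap voltage: 9.88 × 1.13/(3.15 + 1.13) = 2.61 V.
With the supply zeroed, R_s and R_g appear in parallel from the tap: R_th = R_s‖R_g = (3.15 × 1.13)/4.280 = 832 Ω.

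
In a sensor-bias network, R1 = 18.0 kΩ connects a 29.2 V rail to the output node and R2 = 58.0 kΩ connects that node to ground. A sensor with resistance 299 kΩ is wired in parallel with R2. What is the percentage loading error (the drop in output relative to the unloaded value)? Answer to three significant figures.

The divider's output (Thévenin) resistance is R1‖R2 = 13.74 kΩ.
Fractional drop under load = R_th/(R_th + R_L) = 13.74 / (13.74 + 299) = 0.04392.
So the output falls by 4.39 %.

4.39 %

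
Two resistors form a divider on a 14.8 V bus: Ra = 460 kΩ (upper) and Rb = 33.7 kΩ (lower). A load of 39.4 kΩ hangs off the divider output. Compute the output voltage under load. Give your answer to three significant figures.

The load sits in parallel with Rb: Rb‖R_L = (33.7 × 39.4) / (33.7 + 39.4) = 18.16 kΩ.
V_out = 14.8 × 18.16 / (460 + 18.16) = 14.8 × 18.16/478.2 = 0.562 V.

V_out ≈ 0.562 V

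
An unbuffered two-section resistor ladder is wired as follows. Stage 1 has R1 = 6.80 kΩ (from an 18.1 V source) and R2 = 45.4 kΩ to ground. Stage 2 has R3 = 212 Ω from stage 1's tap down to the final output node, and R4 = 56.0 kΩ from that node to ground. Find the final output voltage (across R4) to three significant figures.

V_out ≈ 14.2 V

Stage 2 presents R3+R4 = 56210 Ω as a load on stage 1's tap.
Stage 1's lower leg becomes R2‖(R3+R4) = 25120 Ω, so V_mid = 18.1 × 25120/31920 = 14.24 V.
Stage 2 is itself unloaded: V_out = V_mid × R4/(R3+R4) = 14.24 × 56000/56210 = 14.2 V.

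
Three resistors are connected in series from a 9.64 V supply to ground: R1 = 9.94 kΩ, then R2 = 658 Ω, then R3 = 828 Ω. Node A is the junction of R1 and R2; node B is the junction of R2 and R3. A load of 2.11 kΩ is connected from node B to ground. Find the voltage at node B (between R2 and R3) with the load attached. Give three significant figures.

V ≈ 0.512 V

At node B, R3 is in parallel with the load: R3‖R_L = 594.6 Ω.
Below node A the resistance is R2 + (R3‖R_L) = 1253 Ω, so V_A = 9.64 × 1253/11190 = 1.079 V.
Then V_B = V_A × (R3‖R_L)/(R2 + R3‖R_L) = 1.079 × 594.6/1253 = 0.512 V.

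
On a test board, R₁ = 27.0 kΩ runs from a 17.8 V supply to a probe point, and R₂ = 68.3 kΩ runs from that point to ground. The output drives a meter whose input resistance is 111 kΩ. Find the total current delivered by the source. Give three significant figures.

I ≈ 0.257 mA

R₂‖R_L = 42.28 kΩ, so the source sees R₁ + R₂‖R_L = 69.28 kΩ.
I = 17.8 V / 69.28 kΩ = 0.257 mA.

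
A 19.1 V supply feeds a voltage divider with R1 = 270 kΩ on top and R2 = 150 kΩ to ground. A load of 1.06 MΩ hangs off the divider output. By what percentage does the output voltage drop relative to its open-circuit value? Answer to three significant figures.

The divider's output (Thévenin) resistance is R1‖R2 = 96.43 kΩ.
Fractional drop under load = R_th/(R_th + R_L) = 96.43 / (96.43 + 1060) = 0.08338.
So the output falls by 8.34 %.

8.34 %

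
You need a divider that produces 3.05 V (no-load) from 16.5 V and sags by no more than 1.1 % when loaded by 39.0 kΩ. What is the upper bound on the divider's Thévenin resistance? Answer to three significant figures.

Loading drop = R_th/(R_th + R_L) ≤ 0.0110, so R_th ≤ R_L · ε/(1−ε) = 39.0 kΩ × 0.0110/0.9890 = 434 Ω.
(Any R1, R2 with R2/(R1+R2) = 0.185 and R1‖R2 ≤ 434 Ω will meet the spec.)

R_th ≤ 434 Ω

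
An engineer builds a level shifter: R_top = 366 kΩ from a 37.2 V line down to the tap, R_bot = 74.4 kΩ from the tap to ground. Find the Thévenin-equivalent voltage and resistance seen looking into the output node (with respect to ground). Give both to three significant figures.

V_th = 6.28 V, R_th = 61.8 kΩ

V_th is the open-circuit tap voltage: 37.2 × 74.4/(366 + 74.4) = 6.28 V.
With the supply zeroed, R_top and R_bot appear in parallel from the tap: R_th = R_top‖R_bot = (366 × 74.4)/440.4 = 61.8 kΩ.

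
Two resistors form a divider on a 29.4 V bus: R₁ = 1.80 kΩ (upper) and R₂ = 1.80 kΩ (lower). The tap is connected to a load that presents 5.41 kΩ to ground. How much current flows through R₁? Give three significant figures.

R₂‖R_L = 1.351 kΩ, so the source sees R₁ + R₂‖R_L = 3.151 kΩ.
I = 29.4 V / 3.151 kΩ = 9.33 mA.

I ≈ 9.33 mA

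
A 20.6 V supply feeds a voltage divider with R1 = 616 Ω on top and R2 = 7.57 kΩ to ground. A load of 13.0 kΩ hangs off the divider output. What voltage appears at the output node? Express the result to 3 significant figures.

V_out ≈ 18.3 V

The load sits in parallel with R2: R2‖R_L = (7570 × 13000) / (7570 + 13000) = 4784 Ω.
V_out = 20.6 × 4784 / (616 + 4784) = 20.6 × 4784/5400 = 18.3 V.
(Unloaded it would have been 19.0 V.)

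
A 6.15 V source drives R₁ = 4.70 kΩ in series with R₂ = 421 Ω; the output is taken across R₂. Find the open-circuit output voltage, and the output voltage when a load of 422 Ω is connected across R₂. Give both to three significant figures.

Open-circuit: V = 6.15 × 421/(4700 + 421) = 0.506 V.
With the load, R₂ becomes R₂‖R_L = 210.7 Ω, so V = 6.15 × 210.7/4911 = 0.264 V.

Unloaded: 0.506 V; loaded: 0.264 V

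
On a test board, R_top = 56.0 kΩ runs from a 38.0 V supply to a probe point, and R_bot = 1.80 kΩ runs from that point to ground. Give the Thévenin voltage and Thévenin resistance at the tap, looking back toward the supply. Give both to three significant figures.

V_th = 1.18 V, R_th = 1.74 kΩ

V_th is the open-circuit tap voltage: 38.0 × 1.80/(56.0 + 1.80) = 1.18 V.
With the supply zeroed, R_top and R_bot appear in parallel from the tap: R_th = R_top‖R_bot = (56.0 × 1.80)/57.80 = 1.74 kΩ.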